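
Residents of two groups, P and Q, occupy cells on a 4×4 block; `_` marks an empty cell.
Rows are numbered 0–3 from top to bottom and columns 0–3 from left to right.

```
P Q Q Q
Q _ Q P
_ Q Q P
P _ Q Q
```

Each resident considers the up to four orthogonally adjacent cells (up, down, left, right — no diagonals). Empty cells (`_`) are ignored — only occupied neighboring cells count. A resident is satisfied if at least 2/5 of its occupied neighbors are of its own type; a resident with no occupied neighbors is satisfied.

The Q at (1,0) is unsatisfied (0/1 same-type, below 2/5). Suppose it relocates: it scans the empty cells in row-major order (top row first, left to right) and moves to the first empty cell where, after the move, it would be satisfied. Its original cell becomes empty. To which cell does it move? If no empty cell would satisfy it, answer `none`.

(1,1)

Vacating (1,0). Empty cells in order:
  (1,1): 3/3 same-type → satisfied — stop here.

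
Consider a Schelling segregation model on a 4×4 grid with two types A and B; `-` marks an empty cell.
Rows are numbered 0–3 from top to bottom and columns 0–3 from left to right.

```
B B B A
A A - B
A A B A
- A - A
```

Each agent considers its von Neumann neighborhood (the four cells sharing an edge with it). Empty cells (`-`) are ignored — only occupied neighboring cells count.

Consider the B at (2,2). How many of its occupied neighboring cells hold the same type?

0

Occupied neighbors of (2,2): (2,1)=A, (2,3)=A.
Same type (B): 0 of 2.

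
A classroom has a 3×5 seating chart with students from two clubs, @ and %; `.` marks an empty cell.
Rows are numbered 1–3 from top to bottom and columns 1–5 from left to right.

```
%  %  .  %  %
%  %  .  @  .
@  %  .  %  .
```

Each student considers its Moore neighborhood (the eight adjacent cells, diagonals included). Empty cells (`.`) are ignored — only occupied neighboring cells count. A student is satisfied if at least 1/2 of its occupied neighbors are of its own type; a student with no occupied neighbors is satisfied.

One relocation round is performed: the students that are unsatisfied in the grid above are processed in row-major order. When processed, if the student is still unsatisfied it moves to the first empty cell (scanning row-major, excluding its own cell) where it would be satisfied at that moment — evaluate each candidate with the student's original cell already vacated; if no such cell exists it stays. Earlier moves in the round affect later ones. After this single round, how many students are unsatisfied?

1

Initially unsatisfied (in order): (2,4), (3,1), (3,4).
  (2,4): no empty cell satisfies it; stays.
  (3,1) → (3,5).
  (3,4) → (1,3).
Resulting grid:
% % % % %
% % . @ .
. % . . @
Unsatisfied now: (2,4).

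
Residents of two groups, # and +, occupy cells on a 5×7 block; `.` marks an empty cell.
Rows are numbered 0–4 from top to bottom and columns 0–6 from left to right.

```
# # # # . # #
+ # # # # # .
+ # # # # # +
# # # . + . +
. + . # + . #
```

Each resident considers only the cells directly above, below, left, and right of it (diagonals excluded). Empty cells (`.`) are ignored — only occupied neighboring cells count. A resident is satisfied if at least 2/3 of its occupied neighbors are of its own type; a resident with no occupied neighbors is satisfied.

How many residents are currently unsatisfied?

Row 0: (0,0)# 1/2 unhappy · (0,1)# 3/3 ok · (0,2)# 3/3 ok · (0,3)# 2/2 ok · (0,5)# 2/2 ok · (0,6)# 1/1 ok
Row 1: (1,0)+ 1/3 unhappy · (1,1)# 3/4 ok · (1,2)# 4/4 ok · (1,3)# 4/4 ok · (1,4)# 3/3 ok · (1,5)# 3/3 ok
Row 2: (2,0)+ 1/3 unhappy · (2,1)# 3/4 ok · (2,2)# 4/4 ok · (2,3)# 3/3 ok · (2,4)# 3/4 ok · (2,5)# 2/3 ok · (2,6)+ 1/2 unhappy
Row 3: (3,0)# 1/2 unhappy · (3,1)# 3/4 ok · (3,2)# 2/2 ok · (3,4)+ 1/2 unhappy · (3,6)+ 1/2 unhappy
Row 4: (4,1)+ 0/1 unhappy · (4,3)# 0/1 unhappy · (4,4)+ 1/2 unhappy · (4,6)# 0/1 unhappy
Unsatisfied: (0,0), (1,0), (2,0), (2,6), (3,0), (3,4), (3,6), (4,1), (4,3), (4,4), (4,6) — 11 in total.

11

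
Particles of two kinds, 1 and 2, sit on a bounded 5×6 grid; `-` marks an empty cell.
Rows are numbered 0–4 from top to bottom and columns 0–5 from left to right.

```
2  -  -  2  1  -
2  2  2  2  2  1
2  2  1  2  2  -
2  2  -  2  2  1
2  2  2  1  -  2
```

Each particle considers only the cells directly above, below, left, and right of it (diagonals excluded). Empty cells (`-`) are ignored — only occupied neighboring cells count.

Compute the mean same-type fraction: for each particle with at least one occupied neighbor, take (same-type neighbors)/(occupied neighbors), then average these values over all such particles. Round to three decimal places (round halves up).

0.625

Row 0: (0,0)2 1/1 · (0,3)2 1/2 · (0,4)1 0/2
Row 1: (1,0)2 3/3 · (1,1)2 3/3 · (1,2)2 2/3 · (1,3)2 4/4 · (1,4)2 2/4 · (1,5)1 0/1
Row 2: (2,0)2 3/3 · (2,1)2 3/4 · (2,2)1 0/3 · (2,3)2 3/4 · (2,4)2 3/3
Row 3: (3,0)2 3/3 · (3,1)2 3/3 · (3,3)2 2/3 · (3,4)2 2/3 · (3,5)1 0/2
Row 4: (4,0)2 2/2 · (4,1)2 3/3 · (4,2)2 1/2 · (4,3)1 0/2 · (4,5)2 0/1
Sum over 24 particles: 1/1 + 1/2 + 0/2 + 3/3 + 3/3 + 2/3 + 4/4 + 2/4 + 0/1 + 3/3 + 3/4 + 0/3 + 3/4 + 3/3 + 3/3 + 3/3 + 2/3 + 2/3 + 0/2 + 2/2 + 3/3 + 1/2 + 0/2 + 0/1 = 15; mean = 15 ÷ 24 = 5/8 = 0.625 → 0.625.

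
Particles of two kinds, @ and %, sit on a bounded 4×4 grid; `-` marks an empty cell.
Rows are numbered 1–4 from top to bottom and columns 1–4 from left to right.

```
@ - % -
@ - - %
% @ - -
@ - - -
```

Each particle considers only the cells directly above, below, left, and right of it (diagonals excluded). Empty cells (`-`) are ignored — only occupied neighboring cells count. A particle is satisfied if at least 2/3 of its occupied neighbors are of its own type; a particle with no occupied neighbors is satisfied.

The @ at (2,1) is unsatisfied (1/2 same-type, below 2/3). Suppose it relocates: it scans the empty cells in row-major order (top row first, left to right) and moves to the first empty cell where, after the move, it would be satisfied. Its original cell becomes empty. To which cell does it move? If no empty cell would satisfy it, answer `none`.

(2,2)

Vacating (2,1). Empty cells in order:
  (1,2): 1/2 same-type → still unsatisfied.
  (1,4): 0/2 same-type → still unsatisfied.
  (2,2): 1/1 same-type → satisfied — stop here.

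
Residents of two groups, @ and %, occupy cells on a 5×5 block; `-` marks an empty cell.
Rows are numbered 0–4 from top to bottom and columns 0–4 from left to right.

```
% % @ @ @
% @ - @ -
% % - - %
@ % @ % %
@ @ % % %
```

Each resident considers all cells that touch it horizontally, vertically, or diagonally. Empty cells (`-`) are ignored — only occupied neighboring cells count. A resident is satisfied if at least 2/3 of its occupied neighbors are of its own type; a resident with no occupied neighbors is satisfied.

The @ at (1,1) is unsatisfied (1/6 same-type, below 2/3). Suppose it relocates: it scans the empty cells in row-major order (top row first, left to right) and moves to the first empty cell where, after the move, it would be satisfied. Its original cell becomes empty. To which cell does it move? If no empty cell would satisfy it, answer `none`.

(1,4)

Vacating (1,1). Empty cells in order:
  (1,2): 3/5 same-type → still unsatisfied.
  (1,4): 3/4 same-type → satisfied — stop here.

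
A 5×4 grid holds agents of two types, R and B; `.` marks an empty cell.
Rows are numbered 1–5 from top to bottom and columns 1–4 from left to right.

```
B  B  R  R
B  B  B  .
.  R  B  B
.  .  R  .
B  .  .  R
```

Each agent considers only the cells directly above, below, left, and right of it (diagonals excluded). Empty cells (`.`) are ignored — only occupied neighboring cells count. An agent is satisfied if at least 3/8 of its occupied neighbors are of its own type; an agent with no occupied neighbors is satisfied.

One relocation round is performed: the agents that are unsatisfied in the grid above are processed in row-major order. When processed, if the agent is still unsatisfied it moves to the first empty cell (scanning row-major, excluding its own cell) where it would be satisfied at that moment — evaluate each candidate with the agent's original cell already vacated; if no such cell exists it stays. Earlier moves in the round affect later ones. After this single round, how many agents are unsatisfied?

1

Initially unsatisfied (in order): (1,3), (3,2), (4,3).
  (1,3) → (3,1).
  (3,2) → (4,1).
  (4,3) → (4,2).
Resulting grid:
B B . R
B B B .
R . B B
R R . .
B . . R
Unsatisfied now: (5,1).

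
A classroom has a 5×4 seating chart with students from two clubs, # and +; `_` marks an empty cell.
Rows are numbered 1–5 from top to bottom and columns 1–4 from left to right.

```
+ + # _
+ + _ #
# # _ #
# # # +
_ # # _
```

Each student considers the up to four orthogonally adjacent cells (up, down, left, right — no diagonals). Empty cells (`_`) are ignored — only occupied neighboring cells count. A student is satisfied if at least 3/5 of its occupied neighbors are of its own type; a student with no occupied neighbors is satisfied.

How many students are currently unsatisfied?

3

(1,1)+ 2/2 ok
(1,2)+ 2/3 ok
(1,3)# 0/1 unhappy
(2,1)+ 2/3 ok
(2,2)+ 2/3 ok
(2,4)# 1/1 ok
(3,1)# 2/3 ok
(3,2)# 2/3 ok
(3,4)# 1/2 unhappy
(4,1)# 2/2 ok
(4,2)# 4/4 ok
(4,3)# 2/3 ok
(4,4)+ 0/2 unhappy
(5,2)# 2/2 ok
(5,3)# 2/2 ok
Unsatisfied: (1,3), (3,4), (4,4) — 3 in total.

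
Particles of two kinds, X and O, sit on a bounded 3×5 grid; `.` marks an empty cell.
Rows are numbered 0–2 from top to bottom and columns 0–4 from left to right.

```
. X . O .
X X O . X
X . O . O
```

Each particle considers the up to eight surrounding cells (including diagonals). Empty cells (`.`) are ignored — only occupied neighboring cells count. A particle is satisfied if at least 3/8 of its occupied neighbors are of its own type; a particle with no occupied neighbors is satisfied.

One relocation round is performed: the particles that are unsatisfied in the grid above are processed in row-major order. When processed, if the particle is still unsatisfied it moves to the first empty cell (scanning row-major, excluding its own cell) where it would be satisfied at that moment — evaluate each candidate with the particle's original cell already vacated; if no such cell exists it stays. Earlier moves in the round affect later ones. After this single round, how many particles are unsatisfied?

Initially unsatisfied (in order): (1,4), (2,4).
  (1,4) → (0,0).
  (2,4): now satisfied by earlier moves; stays.
Resulting grid:
X X . O .
X X O . .
X . O . O
All satisfied now.

0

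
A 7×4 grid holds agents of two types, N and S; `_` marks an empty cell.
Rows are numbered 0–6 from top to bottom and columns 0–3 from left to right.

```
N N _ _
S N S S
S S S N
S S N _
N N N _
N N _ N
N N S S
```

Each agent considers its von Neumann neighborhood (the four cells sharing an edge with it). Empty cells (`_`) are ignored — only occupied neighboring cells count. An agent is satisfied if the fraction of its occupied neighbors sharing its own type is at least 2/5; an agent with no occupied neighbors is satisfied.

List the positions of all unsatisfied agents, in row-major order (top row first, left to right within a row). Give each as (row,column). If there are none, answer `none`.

(0,0)N 1/2 ✓
(0,1)N 2/2 ✓
(1,0)S 1/3 ✗
(1,1)N 1/4 ✗
(1,2)S 2/3 ✓
(1,3)S 1/2 ✓
(2,0)S 3/3 ✓
(2,1)S 3/4 ✓
(2,2)S 2/4 ✓
(2,3)N 0/2 ✗
(3,0)S 2/3 ✓
(3,1)S 2/4 ✓
(3,2)N 1/3 ✗
(4,0)N 2/3 ✓
(4,1)N 3/4 ✓
(4,2)N 2/2 ✓
(5,0)N 3/3 ✓
(5,1)N 3/3 ✓
(5,3)N 0/1 ✗
(6,0)N 2/2 ✓
(6,1)N 2/3 ✓
(6,2)S 1/2 ✓
(6,3)S 1/2 ✓

(1,0), (1,1), (2,3), (3,2), (5,3)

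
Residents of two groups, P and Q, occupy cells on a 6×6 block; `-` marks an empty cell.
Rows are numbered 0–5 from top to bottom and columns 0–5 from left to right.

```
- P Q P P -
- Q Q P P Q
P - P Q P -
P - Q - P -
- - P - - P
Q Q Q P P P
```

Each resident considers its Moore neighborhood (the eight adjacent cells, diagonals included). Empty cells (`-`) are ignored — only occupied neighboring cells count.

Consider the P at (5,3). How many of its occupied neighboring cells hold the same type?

Occupied neighbors of (5,3): (4,2)=P, (5,2)=Q, (5,4)=P.
Same type (P): 2 of 3.

2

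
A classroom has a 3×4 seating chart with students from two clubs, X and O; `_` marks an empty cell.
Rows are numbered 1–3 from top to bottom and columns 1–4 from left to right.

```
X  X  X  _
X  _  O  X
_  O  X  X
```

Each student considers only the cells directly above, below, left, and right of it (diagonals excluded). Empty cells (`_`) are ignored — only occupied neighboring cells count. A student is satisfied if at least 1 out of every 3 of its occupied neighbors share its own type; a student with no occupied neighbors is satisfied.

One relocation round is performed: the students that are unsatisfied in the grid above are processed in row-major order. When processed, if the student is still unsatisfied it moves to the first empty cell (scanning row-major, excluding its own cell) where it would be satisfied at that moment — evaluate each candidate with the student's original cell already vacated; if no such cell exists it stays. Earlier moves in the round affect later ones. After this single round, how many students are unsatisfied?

0

Initially unsatisfied (in order): (2,3), (3,2).
  (2,3) → (2,2).
  (3,2): now satisfied by earlier moves; stays.
Resulting grid:
X X X _
X O _ X
_ O X X
All satisfied now.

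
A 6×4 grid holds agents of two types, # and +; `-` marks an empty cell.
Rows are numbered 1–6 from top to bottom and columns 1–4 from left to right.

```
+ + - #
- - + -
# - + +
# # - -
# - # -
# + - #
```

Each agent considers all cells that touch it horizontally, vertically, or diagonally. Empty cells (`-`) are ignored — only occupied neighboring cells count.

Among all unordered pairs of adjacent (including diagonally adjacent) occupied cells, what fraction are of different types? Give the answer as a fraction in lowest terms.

5/18

Scan each occupied cell's neighbors to the right and below (and the two forward diagonals) so each pair is counted once.
From row 1: 1 unlike of 3 pairs (running 1/3).
From row 2: 0 unlike of 2 pairs (running 1/5).
From row 3: 1 unlike of 4 pairs (running 2/9).
From row 4: 0 unlike of 4 pairs (running 2/13).
From row 5: 2 unlike of 4 pairs (running 4/17).
From row 6: 1 unlike of 1 pairs (running 5/18).
Total adjacent occupied pairs: 18; unlike-type pairs: 5.
5/18 is already in lowest terms.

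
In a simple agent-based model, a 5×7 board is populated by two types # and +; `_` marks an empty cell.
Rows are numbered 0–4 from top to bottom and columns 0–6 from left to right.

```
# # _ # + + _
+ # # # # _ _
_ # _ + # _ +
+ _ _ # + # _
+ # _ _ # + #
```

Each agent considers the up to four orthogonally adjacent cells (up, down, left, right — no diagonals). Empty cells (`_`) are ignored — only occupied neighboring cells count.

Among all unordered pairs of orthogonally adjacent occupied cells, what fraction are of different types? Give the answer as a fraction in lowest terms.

3/5

Scan each occupied cell's neighbors to the right and below so each pair is counted once.
Row 0: #(0,0)–#(0,1)= #(0,0)–+(1,0)≠ #(0,1)–#(1,1)= #(0,3)–+(0,4)≠ #(0,3)–#(1,3)= +(0,4)–+(0,5)= +(0,4)–#(1,4)≠  → 3/7 unlike.
Row 1: +(1,0)–#(1,1)≠ #(1,1)–#(1,2)= #(1,1)–#(2,1)= #(1,2)–#(1,3)= #(1,3)–#(1,4)= #(1,3)–+(2,3)≠ #(1,4)–#(2,4)=  → 2/7 unlike.
Row 2: +(2,3)–#(2,4)≠ +(2,3)–#(3,3)≠ #(2,4)–+(3,4)≠  → 3/3 unlike.
Row 3: +(3,0)–+(4,0)= #(3,3)–+(3,4)≠ +(3,4)–#(3,5)≠ +(3,4)–#(4,4)≠ #(3,5)–+(4,5)≠  → 4/5 unlike.
Row 4: +(4,0)–#(4,1)≠ #(4,4)–+(4,5)≠ +(4,5)–#(4,6)≠  → 3/3 unlike.
Total adjacent occupied pairs: 25; unlike-type pairs: 15.
15/25 reduces to 3/5.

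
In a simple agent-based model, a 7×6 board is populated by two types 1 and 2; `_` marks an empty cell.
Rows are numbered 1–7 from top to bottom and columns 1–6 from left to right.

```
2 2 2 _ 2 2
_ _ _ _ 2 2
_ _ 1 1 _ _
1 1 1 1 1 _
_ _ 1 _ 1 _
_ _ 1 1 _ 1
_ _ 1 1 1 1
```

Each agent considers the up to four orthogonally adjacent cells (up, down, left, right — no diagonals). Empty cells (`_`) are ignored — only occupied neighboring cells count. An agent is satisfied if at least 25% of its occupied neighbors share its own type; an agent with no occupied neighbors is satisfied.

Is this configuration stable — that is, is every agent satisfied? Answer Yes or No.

Row 1: (1,1)2 1/1 ok · (1,2)2 2/2 ok · (1,3)2 1/1 ok · (1,5)2 2/2 ok · (1,6)2 2/2 ok
Row 2: (2,5)2 2/2 ok · (2,6)2 2/2 ok
Row 3: (3,3)1 2/2 ok · (3,4)1 2/2 ok
Row 4: (4,1)1 1/1 ok · (4,2)1 2/2 ok · (4,3)1 4/4 ok · (4,4)1 3/3 ok · (4,5)1 2/2 ok
Row 5: (5,3)1 2/2 ok · (5,5)1 1/1 ok
Row 6: (6,3)1 3/3 ok · (6,4)1 2/2 ok · (6,6)1 1/1 ok
Row 7: (7,3)1 2/2 ok · (7,4)1 3/3 ok · (7,5)1 2/2 ok · (7,6)1 2/2 ok
All meet the threshold, so the configuration is stable.

Yes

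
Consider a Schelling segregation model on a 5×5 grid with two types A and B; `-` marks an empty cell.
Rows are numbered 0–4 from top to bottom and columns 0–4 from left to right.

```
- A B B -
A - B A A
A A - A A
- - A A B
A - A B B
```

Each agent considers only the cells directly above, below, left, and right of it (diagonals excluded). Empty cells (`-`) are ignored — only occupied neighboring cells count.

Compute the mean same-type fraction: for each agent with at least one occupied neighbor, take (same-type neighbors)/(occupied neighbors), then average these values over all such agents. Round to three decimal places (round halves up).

0.676

Row 0: (0,1)A 0/1 · (0,2)B 2/3 · (0,3)B 1/2
Row 1: (1,0)A 1/1 · (1,2)B 1/2 · (1,3)A 2/4 · (1,4)A 2/2
Row 2: (2,0)A 2/2 · (2,1)A 1/1 · (2,3)A 3/3 · (2,4)A 2/3
Row 3: (3,2)A 2/2 · (3,3)A 2/4 · (3,4)B 1/3
Row 4: (4,0)A — no occupied neighbors · (4,2)A 1/2 · (4,3)B 1/3 · (4,4)B 2/2
Sum over 17 agents: 0/1 + 2/3 + 1/2 + 1/1 + 1/2 + 2/4 + 2/2 + 2/2 + 1/1 + 3/3 + 2/3 + 2/2 + 2/4 + 1/3 + 1/2 + 1/3 + 2/2 = 23/2; mean = 23/2 ÷ 17 = 23/34 = 0.676470… → 0.676.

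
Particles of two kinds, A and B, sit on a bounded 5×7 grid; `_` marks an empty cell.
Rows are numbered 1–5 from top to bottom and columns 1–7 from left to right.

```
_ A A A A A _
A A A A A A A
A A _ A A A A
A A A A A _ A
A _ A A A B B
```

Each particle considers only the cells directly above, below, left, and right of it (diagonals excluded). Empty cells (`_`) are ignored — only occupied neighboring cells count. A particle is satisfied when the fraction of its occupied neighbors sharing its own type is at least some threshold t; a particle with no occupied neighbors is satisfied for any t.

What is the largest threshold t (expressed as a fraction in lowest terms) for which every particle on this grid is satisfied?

1/2

(1,2)A 2/2
(1,3)A 3/3
(1,4)A 3/3
(1,5)A 3/3
(1,6)A 2/2
(2,1)A 2/2
(2,2)A 4/4
(2,3)A 3/3
(2,4)A 4/4
(2,5)A 4/4
(2,6)A 4/4
(2,7)A 2/2
(3,1)A 3/3
(3,2)A 3/3
(3,4)A 3/3
(3,5)A 4/4
(3,6)A 3/3
(3,7)A 3/3
(4,1)A 3/3
(4,2)A 3/3
(4,3)A 3/3
(4,4)A 4/4
(4,5)A 3/3
(4,7)A 1/2
(5,1)A 1/1
(5,3)A 2/2
(5,4)A 3/3
(5,5)A 2/3
(5,6)B 1/2
(5,7)B 1/2
The smallest same-type fraction is 1/2 at (4,7), which reduces to 1/2. Any threshold above that leaves this particle unsatisfied.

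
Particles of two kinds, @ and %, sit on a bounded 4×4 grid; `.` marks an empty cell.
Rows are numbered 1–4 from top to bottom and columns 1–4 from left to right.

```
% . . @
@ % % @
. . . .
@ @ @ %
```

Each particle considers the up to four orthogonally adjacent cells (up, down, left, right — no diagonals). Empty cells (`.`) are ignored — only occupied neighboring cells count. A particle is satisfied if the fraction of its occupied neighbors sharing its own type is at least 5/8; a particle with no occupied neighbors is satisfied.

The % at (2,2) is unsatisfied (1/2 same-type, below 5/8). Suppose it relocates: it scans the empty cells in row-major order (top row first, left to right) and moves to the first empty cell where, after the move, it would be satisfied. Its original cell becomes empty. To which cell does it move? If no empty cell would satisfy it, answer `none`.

(1,2)

Vacating (2,2). Empty cells in order:
  (1,2): 1/1 same-type → satisfied — stop here.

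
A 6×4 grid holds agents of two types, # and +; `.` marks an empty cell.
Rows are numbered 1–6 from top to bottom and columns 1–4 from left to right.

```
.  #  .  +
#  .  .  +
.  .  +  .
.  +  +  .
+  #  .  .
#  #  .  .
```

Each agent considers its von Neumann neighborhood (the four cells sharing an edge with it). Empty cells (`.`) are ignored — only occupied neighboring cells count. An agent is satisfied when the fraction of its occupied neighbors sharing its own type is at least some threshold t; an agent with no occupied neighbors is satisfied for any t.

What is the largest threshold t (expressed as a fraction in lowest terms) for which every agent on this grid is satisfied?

0/1

Row 1: (1,2)# — no occupied neighbors · (1,4)+ 1/1
Row 2: (2,1)# — no occupied neighbors · (2,4)+ 1/1
Row 3: (3,3)+ 1/1
Row 4: (4,2)+ 1/2 · (4,3)+ 2/2
Row 5: (5,1)+ 0/2 · (5,2)# 1/3
Row 6: (6,1)# 1/2 · (6,2)# 2/2
The smallest same-type fraction is 0/2 at (5,1), which reduces to 0/1. Any threshold above that leaves this agent unsatisfied.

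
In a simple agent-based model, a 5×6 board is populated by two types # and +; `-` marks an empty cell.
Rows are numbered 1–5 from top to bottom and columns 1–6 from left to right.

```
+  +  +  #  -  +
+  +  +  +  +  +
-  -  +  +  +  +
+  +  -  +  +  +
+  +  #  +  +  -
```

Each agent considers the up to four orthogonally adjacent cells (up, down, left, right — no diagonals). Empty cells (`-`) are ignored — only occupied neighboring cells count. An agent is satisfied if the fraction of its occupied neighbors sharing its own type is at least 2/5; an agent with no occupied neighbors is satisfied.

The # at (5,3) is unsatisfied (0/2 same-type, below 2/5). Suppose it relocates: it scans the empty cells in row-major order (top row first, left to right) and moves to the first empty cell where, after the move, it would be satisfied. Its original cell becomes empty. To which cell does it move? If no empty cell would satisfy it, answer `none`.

none

Vacating (5,3). Empty cells in order:
  (1,5): 1/3 same-type → still unsatisfied.
  (3,1): 0/2 same-type → still unsatisfied.
  (3,2): 0/3 same-type → still unsatisfied.
  (4,3): 0/3 same-type → still unsatisfied.
  (5,6): 0/2 same-type → still unsatisfied.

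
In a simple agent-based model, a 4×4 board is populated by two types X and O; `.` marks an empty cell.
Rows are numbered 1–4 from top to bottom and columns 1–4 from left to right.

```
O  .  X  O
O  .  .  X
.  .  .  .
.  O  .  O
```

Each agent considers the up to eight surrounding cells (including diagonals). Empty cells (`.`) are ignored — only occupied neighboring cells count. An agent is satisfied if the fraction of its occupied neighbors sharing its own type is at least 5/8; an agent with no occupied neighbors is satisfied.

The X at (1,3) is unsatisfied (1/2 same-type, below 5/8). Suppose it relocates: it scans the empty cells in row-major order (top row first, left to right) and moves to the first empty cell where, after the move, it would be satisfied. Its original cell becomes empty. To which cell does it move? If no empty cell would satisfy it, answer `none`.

none

Vacating (1,3). Empty cells in order:
  (1,2): 0/2 same-type → still unsatisfied.
  (2,2): 0/2 same-type → still unsatisfied.
  (2,3): 1/2 same-type → still unsatisfied.
  (3,1): 0/2 same-type → still unsatisfied.
  (3,2): 0/2 same-type → still unsatisfied.
  (3,3): 1/3 same-type → still unsatisfied.
  (3,4): 1/2 same-type → still unsatisfied.
  (4,1): 0/1 same-type → still unsatisfied.
  (4,3): 0/2 same-type → still unsatisfied.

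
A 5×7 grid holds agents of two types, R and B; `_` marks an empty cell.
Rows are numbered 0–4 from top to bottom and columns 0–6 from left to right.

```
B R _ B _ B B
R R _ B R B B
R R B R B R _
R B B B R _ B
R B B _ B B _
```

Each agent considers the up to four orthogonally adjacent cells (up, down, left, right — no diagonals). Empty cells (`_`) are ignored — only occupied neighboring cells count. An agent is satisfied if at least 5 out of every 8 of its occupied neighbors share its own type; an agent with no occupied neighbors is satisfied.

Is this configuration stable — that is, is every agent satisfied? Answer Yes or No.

Row 0: (0,0)B 0/2 ✗ · (0,1)R 1/2 ✗ · (0,3)B 1/1 ✓ · (0,5)B 2/2 ✓ · (0,6)B 2/2 ✓
Row 1: (1,0)R 2/3 ✓ · (1,1)R 3/3 ✓ · (1,3)B 1/3 ✗ · (1,4)R 0/3 ✗ · (1,5)B 2/4 ✗ · (1,6)B 2/2 ✓
Row 2: (2,0)R 3/3 ✓ · (2,1)R 2/4 ✗ · (2,2)B 1/3 ✗ · (2,3)R 0/4 ✗ · (2,4)B 0/4 ✗ · (2,5)R 0/2 ✗
Row 3: (3,0)R 2/3 ✓ · (3,1)B 2/4 ✗ · (3,2)B 4/4 ✓ · (3,3)B 1/3 ✗ · (3,4)R 0/3 ✗ · (3,6)B 0/0 ✓
Row 4: (4,0)R 1/2 ✗ · (4,1)B 2/3 ✓ · (4,2)B 2/2 ✓ · (4,4)B 1/2 ✗ · (4,5)B 1/1 ✓
For instance (0,0) has only 0/2 same-type neighbors, below 5/8.

No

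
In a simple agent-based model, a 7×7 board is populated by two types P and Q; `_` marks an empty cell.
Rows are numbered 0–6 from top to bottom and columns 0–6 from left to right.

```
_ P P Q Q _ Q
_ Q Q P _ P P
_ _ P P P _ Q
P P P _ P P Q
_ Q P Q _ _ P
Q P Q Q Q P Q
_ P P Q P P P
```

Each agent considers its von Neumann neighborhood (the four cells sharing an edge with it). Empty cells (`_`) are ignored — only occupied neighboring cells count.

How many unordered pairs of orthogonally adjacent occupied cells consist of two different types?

Scan each occupied cell's neighbors to the right and below so each pair is counted once.
From row 0: 5 unlike of 7 pairs (running 5/7).
From row 1: 3 unlike of 6 pairs (running 8/13).
From row 2: 0 unlike of 5 pairs (running 8/18).
From row 3: 3 unlike of 7 pairs (running 11/25).
From row 4: 5 unlike of 6 pairs (running 16/31).
From row 5: 7 unlike of 12 pairs (running 23/43).
From row 6: 2 unlike of 5 pairs (running 25/48).
Total adjacent occupied pairs: 48; unlike-type pairs: 25.

25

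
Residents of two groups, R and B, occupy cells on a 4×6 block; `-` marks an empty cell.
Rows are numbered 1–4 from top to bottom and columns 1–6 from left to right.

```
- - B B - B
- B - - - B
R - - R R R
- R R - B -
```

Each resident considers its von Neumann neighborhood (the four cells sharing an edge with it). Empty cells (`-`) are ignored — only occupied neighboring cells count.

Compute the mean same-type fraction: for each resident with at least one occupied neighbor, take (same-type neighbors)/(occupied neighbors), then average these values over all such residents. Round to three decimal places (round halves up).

(1,3)B 1/1
(1,4)B 1/1
(1,6)B 1/1
(2,2)B — no occupied neighbors
(2,6)B 1/2
(3,1)R — no occupied neighbors
(3,4)R 1/1
(3,5)R 2/3
(3,6)R 1/2
(4,2)R 1/1
(4,3)R 1/1
(4,5)B 0/1
Sum over 10 residents: 1/1 + 1/1 + 1/1 + 1/2 + 1/1 + 2/3 + 1/2 + 1/1 + 1/1 + 0/1 = 23/3; mean = 23/3 ÷ 10 = 23/30 = 0.766666… → 0.767.

0.767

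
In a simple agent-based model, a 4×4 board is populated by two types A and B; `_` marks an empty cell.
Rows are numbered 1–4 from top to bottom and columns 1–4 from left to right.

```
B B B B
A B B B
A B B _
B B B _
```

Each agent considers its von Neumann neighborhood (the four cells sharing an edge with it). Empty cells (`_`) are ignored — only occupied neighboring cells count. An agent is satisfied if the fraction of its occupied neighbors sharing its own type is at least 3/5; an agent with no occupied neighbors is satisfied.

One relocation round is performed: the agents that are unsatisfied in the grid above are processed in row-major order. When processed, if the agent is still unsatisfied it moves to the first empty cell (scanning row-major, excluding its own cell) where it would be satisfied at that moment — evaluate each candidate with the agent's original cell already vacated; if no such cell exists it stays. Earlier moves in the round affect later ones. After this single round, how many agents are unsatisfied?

Initially unsatisfied (in order): (1,1), (2,1), (3,1), (4,1).
  (1,1) → (3,4).
  (2,1): no empty cell satisfies it; stays.
  (3,1): no empty cell satisfies it; stays.
  (4,1) → (4,4).
Resulting grid:
_ B B B
A B B B
A B B B
_ B B B
Unsatisfied now: (2,1), (3,1).

2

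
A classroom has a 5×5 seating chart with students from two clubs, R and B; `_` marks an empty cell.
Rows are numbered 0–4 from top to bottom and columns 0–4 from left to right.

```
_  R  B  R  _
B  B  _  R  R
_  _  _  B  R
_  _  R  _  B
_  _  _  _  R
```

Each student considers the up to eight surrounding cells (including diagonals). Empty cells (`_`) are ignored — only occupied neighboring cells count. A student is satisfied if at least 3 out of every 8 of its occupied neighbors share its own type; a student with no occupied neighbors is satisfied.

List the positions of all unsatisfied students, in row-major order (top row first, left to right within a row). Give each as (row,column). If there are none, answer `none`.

(0,1), (0,2), (2,3), (3,2), (3,4), (4,4)

(0,1)R 0/3 unhappy
(0,2)B 1/4 unhappy
(0,3)R 2/3 ok
(1,0)B 1/2 ok
(1,1)B 2/3 ok
(1,3)R 3/5 ok
(1,4)R 3/4 ok
(2,3)B 1/5 unhappy
(2,4)R 2/4 ok
(3,2)R 0/1 unhappy
(3,4)B 1/3 unhappy
(4,4)R 0/1 unhappy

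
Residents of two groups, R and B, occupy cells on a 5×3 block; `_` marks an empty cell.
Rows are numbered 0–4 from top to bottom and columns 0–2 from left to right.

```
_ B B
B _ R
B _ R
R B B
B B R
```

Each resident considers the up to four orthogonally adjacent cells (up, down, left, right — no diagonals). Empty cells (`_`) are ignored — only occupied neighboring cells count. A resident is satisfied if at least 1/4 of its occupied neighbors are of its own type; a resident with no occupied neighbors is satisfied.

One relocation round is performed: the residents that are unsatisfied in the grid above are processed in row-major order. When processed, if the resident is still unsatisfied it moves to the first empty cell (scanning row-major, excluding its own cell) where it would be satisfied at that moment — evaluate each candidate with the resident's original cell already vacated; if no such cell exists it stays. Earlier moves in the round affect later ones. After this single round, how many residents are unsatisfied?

Initially unsatisfied (in order): (3,0), (4,2).
  (3,0) → (1,1).
  (4,2) → (2,1).
Resulting grid:
_ B B
B R R
B R R
_ B B
B B _
All satisfied now.

0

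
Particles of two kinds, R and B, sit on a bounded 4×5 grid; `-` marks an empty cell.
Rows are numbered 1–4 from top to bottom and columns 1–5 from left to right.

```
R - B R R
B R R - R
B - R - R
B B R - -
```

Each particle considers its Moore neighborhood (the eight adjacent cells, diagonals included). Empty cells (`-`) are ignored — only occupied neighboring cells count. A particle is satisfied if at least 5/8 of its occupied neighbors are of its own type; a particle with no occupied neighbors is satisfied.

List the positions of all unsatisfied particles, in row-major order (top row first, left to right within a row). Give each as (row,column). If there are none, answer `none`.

(1,1), (1,3), (2,1), (2,2), (4,2), (4,3)

(1,1)R 1/2 ✗
(1,3)B 0/3 ✗
(1,4)R 3/4 ✓
(1,5)R 2/2 ✓
(2,1)B 1/3 ✗
(2,2)R 3/6 ✗
(2,3)R 3/4 ✓
(2,5)R 3/3 ✓
(3,1)B 3/4 ✓
(3,3)R 3/4 ✓
(3,5)R 1/1 ✓
(4,1)B 2/2 ✓
(4,2)B 2/4 ✗
(4,3)R 1/2 ✗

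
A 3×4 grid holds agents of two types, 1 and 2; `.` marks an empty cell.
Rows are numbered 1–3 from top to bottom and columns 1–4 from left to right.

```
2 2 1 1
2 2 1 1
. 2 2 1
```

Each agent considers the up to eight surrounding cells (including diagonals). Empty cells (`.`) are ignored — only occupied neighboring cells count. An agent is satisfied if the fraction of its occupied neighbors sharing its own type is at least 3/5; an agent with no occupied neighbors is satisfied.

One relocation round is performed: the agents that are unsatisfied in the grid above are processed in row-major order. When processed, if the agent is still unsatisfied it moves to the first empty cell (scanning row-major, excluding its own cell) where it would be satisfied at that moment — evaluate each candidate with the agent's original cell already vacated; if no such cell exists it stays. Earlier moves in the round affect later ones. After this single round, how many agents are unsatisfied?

1

Initially unsatisfied (in order): (2,3), (3,3).
  (2,3): no empty cell satisfies it; stays.
  (3,3) → (3,1).
Resulting grid:
2 2 1 1
2 2 1 1
2 2 . 1
Unsatisfied now: (2,3).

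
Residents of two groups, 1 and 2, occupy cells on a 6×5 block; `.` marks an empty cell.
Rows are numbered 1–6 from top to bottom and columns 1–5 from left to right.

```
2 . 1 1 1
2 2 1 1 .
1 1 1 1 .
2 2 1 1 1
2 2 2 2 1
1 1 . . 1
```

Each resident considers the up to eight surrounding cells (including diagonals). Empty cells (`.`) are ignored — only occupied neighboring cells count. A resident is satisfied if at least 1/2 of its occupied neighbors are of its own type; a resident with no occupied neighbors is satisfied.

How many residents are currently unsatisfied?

5

(1,1)2 2/2 ✓
(1,3)1 3/4 ✓
(1,4)1 4/4 ✓
(1,5)1 2/2 ✓
(2,1)2 2/4 ✓
(2,2)2 2/7 ✗
(2,3)1 6/7 ✓
(2,4)1 6/6 ✓
(3,1)1 1/5 ✗
(3,2)1 4/8 ✓
(3,3)1 6/8 ✓
(3,4)1 6/6 ✓
(4,1)2 3/5 ✓
(4,2)2 4/8 ✓
(4,3)1 4/8 ✓
(4,4)1 5/7 ✓
(4,5)1 3/4 ✓
(5,1)2 3/5 ✓
(5,2)2 4/7 ✓
(5,3)2 3/6 ✓
(5,4)2 1/6 ✗
(5,5)1 3/4 ✓
(6,1)1 1/3 ✗
(6,2)1 1/4 ✗
(6,5)1 1/2 ✓
Unsatisfied: (2,2), (3,1), (5,4), (6,1), (6,2) — 5 in total.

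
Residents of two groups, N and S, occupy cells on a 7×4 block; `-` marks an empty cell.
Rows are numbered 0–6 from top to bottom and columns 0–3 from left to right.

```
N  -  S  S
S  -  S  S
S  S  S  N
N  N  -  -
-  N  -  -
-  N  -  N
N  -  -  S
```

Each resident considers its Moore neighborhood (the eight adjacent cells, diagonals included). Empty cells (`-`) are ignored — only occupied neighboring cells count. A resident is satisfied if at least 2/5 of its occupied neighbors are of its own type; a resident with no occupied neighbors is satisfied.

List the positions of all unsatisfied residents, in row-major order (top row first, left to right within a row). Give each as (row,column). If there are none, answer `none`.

(0,0), (2,3), (5,3), (6,3)

(0,0)N 0/1 ✗
(0,2)S 3/3 ✓
(0,3)S 3/3 ✓
(1,0)S 2/3 ✓
(1,2)S 5/6 ✓
(1,3)S 4/5 ✓
(2,0)S 2/4 ✓
(2,1)S 4/6 ✓
(2,2)S 3/5 ✓
(2,3)N 0/3 ✗
(3,0)N 2/4 ✓
(3,1)N 2/5 ✓
(4,1)N 3/3 ✓
(5,1)N 2/2 ✓
(5,3)N 0/1 ✗
(6,0)N 1/1 ✓
(6,3)S 0/1 ✗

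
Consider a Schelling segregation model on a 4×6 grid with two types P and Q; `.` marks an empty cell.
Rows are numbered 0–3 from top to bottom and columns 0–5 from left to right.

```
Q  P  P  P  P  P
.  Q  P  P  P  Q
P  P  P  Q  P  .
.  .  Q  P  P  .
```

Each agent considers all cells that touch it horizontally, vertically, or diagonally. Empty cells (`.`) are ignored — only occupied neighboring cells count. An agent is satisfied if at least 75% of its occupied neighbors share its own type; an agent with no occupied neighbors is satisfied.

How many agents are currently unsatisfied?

(0,0)Q 1/2 ✗
(0,1)P 2/4 ✗
(0,2)P 4/5 ✓
(0,3)P 5/5 ✓
(0,4)P 4/5 ✓
(0,5)P 2/3 ✗
(1,1)Q 1/7 ✗
(1,2)P 6/8 ✓
(1,3)P 7/8 ✓
(1,4)P 5/7 ✗
(1,5)Q 0/4 ✗
(2,0)P 1/2 ✗
(2,1)P 3/5 ✗
(2,2)P 4/7 ✗
(2,3)Q 1/8 ✗
(2,4)P 4/6 ✗
(3,2)Q 1/4 ✗
(3,3)P 3/5 ✗
(3,4)P 2/3 ✗
Unsatisfied: (0,0), (0,1), (0,5), (1,1), (1,4), (1,5), (2,0), (2,1), (2,2), (2,3), (2,4), (3,2), (3,3), (3,4) — 14 in total.

14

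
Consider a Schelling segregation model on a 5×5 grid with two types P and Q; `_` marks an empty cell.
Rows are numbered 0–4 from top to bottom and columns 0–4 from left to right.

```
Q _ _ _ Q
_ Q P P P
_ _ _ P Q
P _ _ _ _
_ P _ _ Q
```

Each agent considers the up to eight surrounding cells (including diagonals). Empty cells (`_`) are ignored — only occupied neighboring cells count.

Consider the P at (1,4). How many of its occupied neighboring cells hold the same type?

2

Occupied neighbors of (1,4): (0,4)=Q, (1,3)=P, (2,3)=P, (2,4)=Q.
Same type (P): 2 of 4.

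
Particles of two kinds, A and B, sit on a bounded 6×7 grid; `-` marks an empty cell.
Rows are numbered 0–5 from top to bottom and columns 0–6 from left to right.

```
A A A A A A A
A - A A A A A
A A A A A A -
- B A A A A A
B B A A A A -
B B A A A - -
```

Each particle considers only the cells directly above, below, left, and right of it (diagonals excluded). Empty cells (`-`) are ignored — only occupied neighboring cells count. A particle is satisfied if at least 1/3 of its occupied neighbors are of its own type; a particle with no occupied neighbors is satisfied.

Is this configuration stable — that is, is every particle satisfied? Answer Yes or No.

Yes

(0,0)A 2/2 ok
(0,1)A 2/2 ok
(0,2)A 3/3 ok
(0,3)A 3/3 ok
(0,4)A 3/3 ok
(0,5)A 3/3 ok
(0,6)A 2/2 ok
(1,0)A 2/2 ok
(1,2)A 3/3 ok
(1,3)A 4/4 ok
(1,4)A 4/4 ok
(1,5)A 4/4 ok
(1,6)A 2/2 ok
(2,0)A 2/2 ok
(2,1)A 2/3 ok
(2,2)A 4/4 ok
(2,3)A 4/4 ok
(2,4)A 4/4 ok
(2,5)A 3/3 ok
(3,1)B 1/3 ok
(3,2)A 3/4 ok
(3,3)A 4/4 ok
(3,4)A 4/4 ok
(3,5)A 4/4 ok
(3,6)A 1/1 ok
(4,0)B 2/2 ok
(4,1)B 3/4 ok
(4,2)A 3/4 ok
(4,3)A 4/4 ok
(4,4)A 4/4 ok
(4,5)A 2/2 ok
(5,0)B 2/2 ok
(5,1)B 2/3 ok
(5,2)A 2/3 ok
(5,3)A 3/3 ok
(5,4)A 2/2 ok
All meet the threshold, so the configuration is stable.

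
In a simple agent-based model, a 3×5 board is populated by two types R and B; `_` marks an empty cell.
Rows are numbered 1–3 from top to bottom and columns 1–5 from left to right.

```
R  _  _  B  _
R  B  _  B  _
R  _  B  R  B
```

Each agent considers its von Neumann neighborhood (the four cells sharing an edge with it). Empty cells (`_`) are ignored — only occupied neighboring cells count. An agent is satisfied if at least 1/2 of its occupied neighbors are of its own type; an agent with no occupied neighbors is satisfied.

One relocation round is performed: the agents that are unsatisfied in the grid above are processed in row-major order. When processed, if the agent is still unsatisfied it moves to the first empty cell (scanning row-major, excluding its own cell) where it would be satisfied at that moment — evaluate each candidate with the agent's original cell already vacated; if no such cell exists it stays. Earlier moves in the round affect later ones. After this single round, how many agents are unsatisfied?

Initially unsatisfied (in order): (2,2), (3,3), (3,4), (3,5).
  (2,2) → (1,3).
  (3,3) → (1,2).
  (3,4) → (2,2).
  (3,5): now satisfied by earlier moves; stays.
Resulting grid:
R B B B _
R R _ B _
R _ _ _ B
Unsatisfied now: (1,2).

1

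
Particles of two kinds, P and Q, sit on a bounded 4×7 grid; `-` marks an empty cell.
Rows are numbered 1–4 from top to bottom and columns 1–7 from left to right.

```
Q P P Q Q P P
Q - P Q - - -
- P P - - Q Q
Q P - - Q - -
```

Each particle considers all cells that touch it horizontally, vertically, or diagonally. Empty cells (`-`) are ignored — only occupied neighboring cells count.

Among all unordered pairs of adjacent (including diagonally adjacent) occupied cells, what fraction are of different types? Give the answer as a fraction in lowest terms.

Scan each occupied cell's neighbors to the right and below (and the two forward diagonals) so each pair is counted once.
Row 1: Q(1,1)–P(1,2)≠ Q(1,1)–Q(2,1)= P(1,2)–P(1,3)= P(1,2)–P(2,3)= P(1,2)–Q(2,1)≠ P(1,3)–Q(1,4)≠ P(1,3)–P(2,3)= P(1,3)–Q(2,4)≠ Q(1,4)–Q(1,5)= Q(1,4)–Q(2,4)= Q(1,4)–P(2,3)≠ Q(1,5)–P(1,6)≠ Q(1,5)–Q(2,4)= P(1,6)–P(1,7)=  → 6/14 unlike.
Row 2: Q(2,1)–P(3,2)≠ P(2,3)–Q(2,4)≠ P(2,3)–P(3,3)= P(2,3)–P(3,2)= Q(2,4)–P(3,3)≠  → 3/5 unlike.
Row 3: P(3,2)–P(3,3)= P(3,2)–P(4,2)= P(3,2)–Q(4,1)≠ P(3,3)–P(4,2)= Q(3,6)–Q(3,7)= Q(3,6)–Q(4,5)=  → 1/6 unlike.
Row 4: Q(4,1)–P(4,2)≠  → 1/1 unlike.
Total adjacent occupied pairs: 26; unlike-type pairs: 11.
11/26 is already in lowest terms.

11/26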